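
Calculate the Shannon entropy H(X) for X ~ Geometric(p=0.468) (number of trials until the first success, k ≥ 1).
1.4767 nats

We have X ~ Geometric(p=0.468) (number of trials until the first success, k ≥ 1).

The Shannon entropy measures the uncertainty or information content of the distribution.

For a Geometric distribution with p=0.468 (number of trials until the first success, k ≥ 1):
H(X) = 1.4767 nats

(In bits, this would be 2.1304 bits.)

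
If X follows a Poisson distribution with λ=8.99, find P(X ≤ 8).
0.456971

We have X ~ Poisson(λ=8.99).

The CDF gives us P(X ≤ k).

Using the CDF:
P(X ≤ 8) = 0.456971

This means there's approximately a 45.7% chance that X is at most 8.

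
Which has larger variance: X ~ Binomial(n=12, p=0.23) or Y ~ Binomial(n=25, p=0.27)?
Y has larger variance (4.9275 > 2.1252)

Compute the variance for each distribution:

X ~ Binomial(n=12, p=0.23):
Var(X) = 2.1252

Y ~ Binomial(n=25, p=0.27):
Var(Y) = 4.9275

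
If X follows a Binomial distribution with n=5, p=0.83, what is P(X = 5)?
0.393904

We have X ~ Binomial(n=5, p=0.83).

For a Binomial distribution, the PMF gives us the probability of each outcome.

Using the PMF formula:
P(X = 5) = 0.393904

Rounded to 4 decimal places: 0.3939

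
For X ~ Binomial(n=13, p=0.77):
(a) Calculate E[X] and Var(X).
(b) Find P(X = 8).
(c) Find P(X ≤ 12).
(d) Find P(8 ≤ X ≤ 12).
(a) E[X] = 10.0100, Var(X) = 2.3023
(b) P(X = 8) = 0.102363
(c) P(X ≤ 12) = 0.966551
(d) P(8 ≤ X ≤ 12) = 0.910366

We have X ~ Binomial(n=13, p=0.77).

(a) Moments:
E[X] = 10.0100
Var(X) = 2.3023
σ = √Var(X) = 1.5173

(b) Point probability using PMF:
P(X = 8) = 0.102363

(c) Cumulative probability using CDF:
P(X ≤ 12) = F(12) = 0.966551

(d) Range probability:
P(8 ≤ X ≤ 12) = P(X ≤ 12) - P(X ≤ 7)
                   = F(12) - F(7)
                   = 0.966551 - 0.056185
                   = 0.910366

This means approximately 91.0% of outcomes fall in the interval [8, 12].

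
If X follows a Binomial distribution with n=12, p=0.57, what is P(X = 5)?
0.129532

We have X ~ Binomial(n=12, p=0.57).

For a Binomial distribution, the PMF gives us the probability of each outcome.

Using the PMF formula:
P(X = 5) = 0.129532

Rounded to 4 decimal places: 0.1295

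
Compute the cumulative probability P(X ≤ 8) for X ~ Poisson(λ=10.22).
0.308600

We have X ~ Poisson(λ=10.22).

The CDF gives us P(X ≤ k).

Using the CDF:
P(X ≤ 8) = 0.308600

This means there's approximately a 30.9% chance that X is at most 8.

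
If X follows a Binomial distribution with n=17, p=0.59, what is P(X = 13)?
0.070597

We have X ~ Binomial(n=17, p=0.59).

For a Binomial distribution, the PMF gives us the probability of each outcome.

Using the PMF formula:
P(X = 13) = 0.070597

Rounded to 4 decimal places: 0.0706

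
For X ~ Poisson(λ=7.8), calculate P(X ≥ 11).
0.164770

We have X ~ Poisson(λ=7.8).

For discrete distributions, P(X ≥ 11) = 1 - P(X ≤ 10).

P(X ≤ 10) = 0.835230
P(X ≥ 11) = 1 - 0.835230 = 0.164770

So there's approximately a 16.5% chance that X is at least 11.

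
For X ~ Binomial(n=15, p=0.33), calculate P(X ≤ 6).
0.804917

We have X ~ Binomial(n=15, p=0.33).

The CDF gives us P(X ≤ k).

Using the CDF:
P(X ≤ 6) = 0.804917

This means there's approximately a 80.5% chance that X is at most 6.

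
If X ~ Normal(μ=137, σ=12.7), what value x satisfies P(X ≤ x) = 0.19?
125.8507

We have X ~ Normal(μ=137, σ=12.7).

We want to find x such that P(X ≤ x) = 0.19.

This is the 19th percentile, which means 19% of values fall below this point.

Using the inverse CDF (quantile function):
x = F⁻¹(0.19) = 125.8507

Verification: P(X ≤ 125.8507) = 0.19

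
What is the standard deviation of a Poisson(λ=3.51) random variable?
1.8735

We have X ~ Poisson(λ=3.51).

For a Poisson distribution with λ=3.51:
σ = √Var(X) = 1.8735

The standard deviation is the square root of the variance.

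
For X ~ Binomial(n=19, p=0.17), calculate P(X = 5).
0.121575

We have X ~ Binomial(n=19, p=0.17).

For a Binomial distribution, the PMF gives us the probability of each outcome.

Using the PMF formula:
P(X = 5) = 0.121575

Rounded to 4 decimal places: 0.1216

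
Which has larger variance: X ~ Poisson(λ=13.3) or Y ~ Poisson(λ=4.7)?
X has larger variance (13.3000 > 4.7000)

Compute the variance for each distribution:

X ~ Poisson(λ=13.3):
Var(X) = 13.3000

Y ~ Poisson(λ=4.7):
Var(Y) = 4.7000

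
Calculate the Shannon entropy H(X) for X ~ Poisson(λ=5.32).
2.2368 nats

We have X ~ Poisson(λ=5.32).

The Shannon entropy measures the uncertainty or information content of the distribution.

For a Poisson distribution with λ=5.32:
H(X) = 2.2368 nats

(In bits, this would be 3.2270 bits.)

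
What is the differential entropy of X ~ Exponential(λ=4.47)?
-0.4974 nats

We have X ~ Exponential(λ=4.47).

The differential entropy measures the uncertainty or information content of the distribution.

For an Exponential distribution with λ=4.47:
h(X) = -0.4974 nats

(In bits, this would be -0.7176 bits.)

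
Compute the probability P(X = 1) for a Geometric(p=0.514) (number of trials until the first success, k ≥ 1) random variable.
0.514000

We have X ~ Geometric(p=0.514) (number of trials until the first success, k ≥ 1).

For a Geometric distribution, the PMF gives us the probability of each outcome.

Using the PMF formula:
P(X = 1) = 0.514000

Rounded to 4 decimal places: 0.5140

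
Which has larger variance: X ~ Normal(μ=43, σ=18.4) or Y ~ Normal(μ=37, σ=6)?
X has larger variance (338.5600 > 36.0000)

Compute the variance for each distribution:

X ~ Normal(μ=43, σ=18.4):
Var(X) = 338.5600

Y ~ Normal(μ=37, σ=6):
Var(Y) = 36.0000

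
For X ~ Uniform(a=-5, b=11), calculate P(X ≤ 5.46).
0.653750

We have X ~ Uniform(a=-5, b=11).

The CDF gives us P(X ≤ k).

Using the CDF:
P(X ≤ 5.46) = 0.653750

This means there's approximately a 65.4% chance that X is at most 5.46.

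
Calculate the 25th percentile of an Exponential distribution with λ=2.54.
0.1133

We have X ~ Exponential(λ=2.54).

We want to find x such that P(X ≤ x) = 0.25.

This is the 25th percentile, which means 25% of values fall below this point.

Using the inverse CDF (quantile function):
x = F⁻¹(0.25) = 0.1133

Verification: P(X ≤ 0.1133) = 0.25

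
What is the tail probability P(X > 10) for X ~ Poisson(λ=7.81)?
0.165713

We have X ~ Poisson(λ=7.81).

P(X > 10) = 1 - P(X ≤ 10)
                = 1 - F(10)
                = 1 - 0.834287
                = 0.165713

So there's approximately a 16.6% chance that X exceeds 10.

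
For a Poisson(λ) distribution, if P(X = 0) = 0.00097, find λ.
λ = 6.9382

For a Poisson(λ) distribution, the PMF at 0 is:
P(X = 0) = λ^0 e^(-λ) / 0! = e^(-λ)

Given P(X = 0) = 0.00097:
e^(-λ) = 0.00097
-λ = ln(0.00097)
λ = -ln(0.00097) = 6.9382

Verification: e^(-6.9382) = 0.00097 ✓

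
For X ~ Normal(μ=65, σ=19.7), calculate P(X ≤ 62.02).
0.439882

We have X ~ Normal(μ=65, σ=19.7).

The CDF gives us P(X ≤ k).

Using the CDF:
P(X ≤ 62.02) = 0.439882

This means there's approximately a 44.0% chance that X is at most 62.02.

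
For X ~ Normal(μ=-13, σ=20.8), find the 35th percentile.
-21.0147

We have X ~ Normal(μ=-13, σ=20.8).

We want to find x such that P(X ≤ x) = 0.35.

This is the 35th percentile, which means 35% of values fall below this point.

Using the inverse CDF (quantile function):
x = F⁻¹(0.35) = -21.0147

Verification: P(X ≤ -21.0147) = 0.35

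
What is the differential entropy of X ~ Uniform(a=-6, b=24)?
3.4012 nats

We have X ~ Uniform(a=-6, b=24).

The differential entropy measures the uncertainty or information content of the distribution.

For a Uniform distribution with a=-6, b=24:
h(X) = 3.4012 nats

(In bits, this would be 4.9069 bits.)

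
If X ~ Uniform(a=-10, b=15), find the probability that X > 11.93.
0.122800

We have X ~ Uniform(a=-10, b=15).

P(X > 11.93) = 1 - P(X ≤ 11.93)
                = 1 - F(11.93)
                = 1 - 0.877200
                = 0.122800

So there's approximately a 12.3% chance that X exceeds 11.93.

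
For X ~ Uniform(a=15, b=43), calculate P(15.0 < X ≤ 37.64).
0.808571

We have X ~ Uniform(a=15, b=43).

To find P(15.0 < X ≤ 37.64), we use:
P(15.0 < X ≤ 37.64) = P(X ≤ 37.64) - P(X ≤ 15.0)
                 = F(37.64) - F(15.0)
                 = 0.808571 - 0.000000
                 = 0.808571

So there's approximately a 80.9% chance that X falls in this range.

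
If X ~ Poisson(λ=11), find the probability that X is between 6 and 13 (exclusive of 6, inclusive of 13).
0.702677

We have X ~ Poisson(λ=11).

To find P(6 < X ≤ 13), we use:
P(6 < X ≤ 13) = P(X ≤ 13) - P(X ≤ 6)
                 = F(13) - F(6)
                 = 0.781291 - 0.078614
                 = 0.702677

So there's approximately a 70.3% chance that X falls in this range.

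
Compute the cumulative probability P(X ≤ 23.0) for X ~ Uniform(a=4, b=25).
0.904762

We have X ~ Uniform(a=4, b=25).

The CDF gives us P(X ≤ k).

Using the CDF:
P(X ≤ 23.0) = 0.904762

This means there's approximately a 90.5% chance that X is at most 23.0.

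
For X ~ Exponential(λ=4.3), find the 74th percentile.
0.3133

We have X ~ Exponential(λ=4.3).

We want to find x such that P(X ≤ x) = 0.74.

This is the 74th percentile, which means 74% of values fall below this point.

Using the inverse CDF (quantile function):
x = F⁻¹(0.74) = 0.3133

Verification: P(X ≤ 0.3133) = 0.74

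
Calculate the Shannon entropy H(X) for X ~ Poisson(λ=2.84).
1.9014 nats

We have X ~ Poisson(λ=2.84).

The Shannon entropy measures the uncertainty or information content of the distribution.

For a Poisson distribution with λ=2.84:
H(X) = 1.9014 nats

(In bits, this would be 2.7431 bits.)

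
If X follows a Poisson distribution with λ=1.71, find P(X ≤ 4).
0.969745

We have X ~ Poisson(λ=1.71).

The CDF gives us P(X ≤ k).

Using the CDF:
P(X ≤ 4) = 0.969745

This means there's approximately a 97.0% chance that X is at most 4.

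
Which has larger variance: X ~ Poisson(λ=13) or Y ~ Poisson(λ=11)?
X has larger variance (13.0000 > 11.0000)

Compute the variance for each distribution:

X ~ Poisson(λ=13):
Var(X) = 13.0000

Y ~ Poisson(λ=11):
Var(Y) = 11.0000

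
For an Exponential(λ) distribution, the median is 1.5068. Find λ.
λ = 0.4600

For X ~ Exponential(λ), the CDF is F(x) = 1 - e^(-λx).
The median m satisfies F(m) = 0.5:
1 - e^(-λm) = 0.5
e^(-λm) = 0.5
λm = ln(2)
m = ln(2) / λ

Given m = 1.5068:
λ = ln(2) / 1.5068 = 0.693147 / 1.5068 = 0.4600

Verification: ln(2) / 0.4600 = 1.5068 ✓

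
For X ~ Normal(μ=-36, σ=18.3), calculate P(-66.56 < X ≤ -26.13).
0.657710

We have X ~ Normal(μ=-36, σ=18.3).

To find P(-66.56 < X ≤ -26.13), we use:
P(-66.56 < X ≤ -26.13) = P(X ≤ -26.13) - P(X ≤ -66.56)
                 = F(-26.13) - F(-66.56)
                 = 0.705175 - 0.047465
                 = 0.657710

So there's approximately a 65.8% chance that X falls in this range.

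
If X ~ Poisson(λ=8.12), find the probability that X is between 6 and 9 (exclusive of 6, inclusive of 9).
0.402689

We have X ~ Poisson(λ=8.12).

To find P(6 < X ≤ 9), we use:
P(6 < X ≤ 9) = P(X ≤ 9) - P(X ≤ 6)
                 = F(9) - F(6)
                 = 0.701628 - 0.298939
                 = 0.402689

So there's approximately a 40.3% chance that X falls in this range.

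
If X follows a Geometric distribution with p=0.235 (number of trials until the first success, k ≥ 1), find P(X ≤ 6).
0.799567

We have X ~ Geometric(p=0.235) (number of trials until the first success, k ≥ 1).

The CDF gives us P(X ≤ k).

Using the CDF:
P(X ≤ 6) = 0.799567

This means there's approximately a 80.0% chance that X is at most 6.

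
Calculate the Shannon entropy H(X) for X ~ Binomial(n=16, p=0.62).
2.0805 nats

We have X ~ Binomial(n=16, p=0.62).

The Shannon entropy measures the uncertainty or information content of the distribution.

For a Binomial distribution with n=16, p=0.62:
H(X) = 2.0805 nats

(In bits, this would be 3.0016 bits.)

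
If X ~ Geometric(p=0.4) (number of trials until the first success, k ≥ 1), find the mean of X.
2.5000

We have X ~ Geometric(p=0.4) (number of trials until the first success, k ≥ 1).

For a Geometric distribution with p=0.4 (number of trials until the first success, k ≥ 1):
E[X] = 2.5000

This is the expected (average) value of X.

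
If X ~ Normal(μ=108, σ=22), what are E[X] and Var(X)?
E[X] = 108.0000, Var(X) = 484.0000

We have X ~ Normal(μ=108, σ=22).

For a Normal distribution with μ=108, σ=22:

Expected value:
E[X] = 108.0000

Variance:
Var(X) = 484.0000

Standard deviation:
σ = √Var(X) = 22.0000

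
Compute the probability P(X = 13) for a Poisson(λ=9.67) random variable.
0.065560

We have X ~ Poisson(λ=9.67).

For a Poisson distribution, the PMF gives us the probability of each outcome.

Using the PMF formula:
P(X = 13) = 0.065560

Rounded to 4 decimal places: 0.0656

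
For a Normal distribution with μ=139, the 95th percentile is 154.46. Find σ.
σ = 9.3990

For X ~ Normal(μ, σ), the p-th percentile satisfies x = μ + z_p × σ,
where z_p = Φ⁻¹(p) is the standard normal quantile.

Step 1: z_{0.95} = Φ⁻¹(0.95) = 1.6449

Step 2: Solve for σ:
154.46 = 139 + 1.6449 × σ
σ = (154.46 - 139) / 1.6449
σ = 15.46 / 1.6449
σ = 9.3990

Verification: μ + z × σ = 139 + 1.6449 × 9.3990 = 154.46 ✓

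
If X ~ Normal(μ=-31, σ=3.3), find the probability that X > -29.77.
0.354676

We have X ~ Normal(μ=-31, σ=3.3).

P(X > -29.77) = 1 - P(X ≤ -29.77)
                = 1 - F(-29.77)
                = 1 - 0.645324
                = 0.354676

So there's approximately a 35.5% chance that X exceeds -29.77.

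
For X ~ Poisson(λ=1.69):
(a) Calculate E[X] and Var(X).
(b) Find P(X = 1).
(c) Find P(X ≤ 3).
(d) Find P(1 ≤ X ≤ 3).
(a) E[X] = 1.6900, Var(X) = 1.6900
(b) P(X = 1) = 0.311838
(c) P(X ≤ 3) = 0.908301
(d) P(1 ≤ X ≤ 3) = 0.723781

We have X ~ Poisson(λ=1.69).

(a) Moments:
E[X] = 1.6900
Var(X) = 1.6900
σ = √Var(X) = 1.3000

(b) Point probability using PMF:
P(X = 1) = 0.311838

(c) Cumulative probability using CDF:
P(X ≤ 3) = F(3) = 0.908301

(d) Range probability:
P(1 ≤ X ≤ 3) = P(X ≤ 3) - P(X ≤ 0)
                   = F(3) - F(0)
                   = 0.908301 - 0.184520
                   = 0.723781

This means approximately 72.4% of outcomes fall in the interval [1, 3].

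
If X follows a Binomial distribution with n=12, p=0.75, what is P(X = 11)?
0.126705

We have X ~ Binomial(n=12, p=0.75).

For a Binomial distribution, the PMF gives us the probability of each outcome.

Using the PMF formula:
P(X = 11) = 0.126705

Rounded to 4 decimal places: 0.1267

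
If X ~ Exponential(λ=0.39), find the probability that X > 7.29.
0.058245

We have X ~ Exponential(λ=0.39).

P(X > 7.29) = 1 - P(X ≤ 7.29)
                = 1 - F(7.29)
                = 1 - 0.941755
                = 0.058245

So there's approximately a 5.8% chance that X exceeds 7.29.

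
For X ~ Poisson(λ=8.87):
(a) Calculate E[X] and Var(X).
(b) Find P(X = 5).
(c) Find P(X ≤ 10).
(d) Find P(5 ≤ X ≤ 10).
(a) E[X] = 8.8700, Var(X) = 8.8700
(b) P(X = 5) = 0.064305
(c) P(X ≤ 10) = 0.721288
(d) P(5 ≤ X ≤ 10) = 0.661777

We have X ~ Poisson(λ=8.87).

(a) Moments:
E[X] = 8.8700
Var(X) = 8.8700
σ = √Var(X) = 2.9783

(b) Point probability using PMF:
P(X = 5) = 0.064305

(c) Cumulative probability using CDF:
P(X ≤ 10) = F(10) = 0.721288

(d) Range probability:
P(5 ≤ X ≤ 10) = P(X ≤ 10) - P(X ≤ 4)
                   = F(10) - F(4)
                   = 0.721288 - 0.059511
                   = 0.661777

This means approximately 66.2% of outcomes fall in the interval [5, 10].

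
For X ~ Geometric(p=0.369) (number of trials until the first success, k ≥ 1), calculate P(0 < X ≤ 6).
0.936879

We have X ~ Geometric(p=0.369) (number of trials until the first success, k ≥ 1).

To find P(0 < X ≤ 6), we use:
P(0 < X ≤ 6) = P(X ≤ 6) - P(X ≤ 0)
                 = F(6) - F(0)
                 = 0.936879 - 0.000000
                 = 0.936879

So there's approximately a 93.7% chance that X falls in this range.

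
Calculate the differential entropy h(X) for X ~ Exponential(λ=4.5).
-0.5041 nats

We have X ~ Exponential(λ=4.5).

The differential entropy measures the uncertainty or information content of the distribution.

For an Exponential distribution with λ=4.5:
h(X) = -0.5041 nats

(In bits, this would be -0.7272 bits.)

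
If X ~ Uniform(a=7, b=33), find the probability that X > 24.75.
0.317308

We have X ~ Uniform(a=7, b=33).

P(X > 24.75) = 1 - P(X ≤ 24.75)
                = 1 - F(24.75)
                = 1 - 0.682692
                = 0.317308

So there's approximately a 31.7% chance that X exceeds 24.75.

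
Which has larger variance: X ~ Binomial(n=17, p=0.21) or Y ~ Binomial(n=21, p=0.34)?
Y has larger variance (4.7124 > 2.8203)

Compute the variance for each distribution:

X ~ Binomial(n=17, p=0.21):
Var(X) = 2.8203

Y ~ Binomial(n=21, p=0.34):
Var(Y) = 4.7124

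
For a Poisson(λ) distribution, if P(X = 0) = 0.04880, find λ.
λ = 3.0200

For a Poisson(λ) distribution, the PMF at 0 is:
P(X = 0) = λ^0 e^(-λ) / 0! = e^(-λ)

Given P(X = 0) = 0.04880:
e^(-λ) = 0.04880
-λ = ln(0.04880)
λ = -ln(0.04880) = 3.0200

Verification: e^(-3.0200) = 0.04880 ✓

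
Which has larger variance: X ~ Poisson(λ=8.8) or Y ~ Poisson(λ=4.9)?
X has larger variance (8.8000 > 4.9000)

Compute the variance for each distribution:

X ~ Poisson(λ=8.8):
Var(X) = 8.8000

Y ~ Poisson(λ=4.9):
Var(Y) = 4.9000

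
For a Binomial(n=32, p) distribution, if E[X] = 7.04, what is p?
p = 0.22

For a Binomial(n, p) distribution:
E[X] = n × p

Given n = 32 and E[X] = 7.04:
7.04 = 32 × p
p = 7.04 / 32 = 0.22

Verification: Binomial(32, 0.22) has E[X] = 7.04 ✓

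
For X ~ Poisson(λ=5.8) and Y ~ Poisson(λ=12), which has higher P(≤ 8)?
X has higher probability (P(X ≤ 8) = 0.8672 > P(Y ≤ 8) = 0.1550)

Compute P(≤ 8) for each distribution:

X ~ Poisson(λ=5.8):
P(X ≤ 8) = 0.8672

Y ~ Poisson(λ=12):
P(Y ≤ 8) = 0.1550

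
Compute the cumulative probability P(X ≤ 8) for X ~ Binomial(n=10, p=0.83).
0.527041

We have X ~ Binomial(n=10, p=0.83).

The CDF gives us P(X ≤ k).

Using the CDF:
P(X ≤ 8) = 0.527041

This means there's approximately a 52.7% chance that X is at most 8.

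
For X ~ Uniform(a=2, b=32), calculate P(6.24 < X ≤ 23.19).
0.565000

We have X ~ Uniform(a=2, b=32).

To find P(6.24 < X ≤ 23.19), we use:
P(6.24 < X ≤ 23.19) = P(X ≤ 23.19) - P(X ≤ 6.24)
                 = F(23.19) - F(6.24)
                 = 0.706333 - 0.141333
                 = 0.565000

So there's approximately a 56.5% chance that X falls in this range.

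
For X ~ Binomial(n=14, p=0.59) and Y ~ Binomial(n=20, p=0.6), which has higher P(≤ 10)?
X has higher probability (P(X ≤ 10) = 0.8905 > P(Y ≤ 10) = 0.2447)

Compute P(≤ 10) for each distribution:

X ~ Binomial(n=14, p=0.59):
P(X ≤ 10) = 0.8905

Y ~ Binomial(n=20, p=0.6):
P(Y ≤ 10) = 0.2447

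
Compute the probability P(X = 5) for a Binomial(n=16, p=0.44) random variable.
0.122353

We have X ~ Binomial(n=16, p=0.44).

For a Binomial distribution, the PMF gives us the probability of each outcome.

Using the PMF formula:
P(X = 5) = 0.122353

Rounded to 4 decimal places: 0.1224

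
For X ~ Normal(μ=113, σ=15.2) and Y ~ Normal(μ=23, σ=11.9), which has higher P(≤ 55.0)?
Y has higher probability (P(Y ≤ 55.0) = 0.9964 > P(X ≤ 55.0) = 0.0001)

Compute P(≤ 55.0) for each distribution:

X ~ Normal(μ=113, σ=15.2):
P(X ≤ 55.0) = 0.0001

Y ~ Normal(μ=23, σ=11.9):
P(Y ≤ 55.0) = 0.9964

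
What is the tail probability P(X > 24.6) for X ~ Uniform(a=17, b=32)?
0.493333

We have X ~ Uniform(a=17, b=32).

P(X > 24.6) = 1 - P(X ≤ 24.6)
                = 1 - F(24.6)
                = 1 - 0.506667
                = 0.493333

So there's approximately a 49.3% chance that X exceeds 24.6.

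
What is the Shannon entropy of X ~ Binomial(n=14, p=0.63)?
2.0077 nats

We have X ~ Binomial(n=14, p=0.63).

The Shannon entropy measures the uncertainty or information content of the distribution.

For a Binomial distribution with n=14, p=0.63:
H(X) = 2.0077 nats

(In bits, this would be 2.8964 bits.)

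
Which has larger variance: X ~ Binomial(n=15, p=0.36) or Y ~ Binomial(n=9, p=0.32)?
X has larger variance (3.4560 > 1.9584)

Compute the variance for each distribution:

X ~ Binomial(n=15, p=0.36):
Var(X) = 3.4560

Y ~ Binomial(n=9, p=0.32):
Var(Y) = 1.9584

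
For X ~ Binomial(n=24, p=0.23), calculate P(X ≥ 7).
0.305588

We have X ~ Binomial(n=24, p=0.23).

For discrete distributions, P(X ≥ 7) = 1 - P(X ≤ 6).

P(X ≤ 6) = 0.694412
P(X ≥ 7) = 1 - 0.694412 = 0.305588

So there's approximately a 30.6% chance that X is at least 7.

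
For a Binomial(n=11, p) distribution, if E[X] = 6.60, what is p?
p = 0.6

For a Binomial(n, p) distribution:
E[X] = n × p

Given n = 11 and E[X] = 6.60:
6.60 = 11 × p
p = 6.60 / 11 = 0.6

Verification: Binomial(11, 0.6) has E[X] = 6.60 ✓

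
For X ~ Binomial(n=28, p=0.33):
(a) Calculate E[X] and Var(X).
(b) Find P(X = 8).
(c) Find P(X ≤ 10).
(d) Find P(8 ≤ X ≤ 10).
(a) E[X] = 9.2400, Var(X) = 6.1908
(b) P(X = 8) = 0.145246
(c) P(X ≤ 10) = 0.699320
(d) P(8 ≤ X ≤ 10) = 0.452994

We have X ~ Binomial(n=28, p=0.33).

(a) Moments:
E[X] = 9.2400
Var(X) = 6.1908
σ = √Var(X) = 2.4881

(b) Point probability using PMF:
P(X = 8) = 0.145246

(c) Cumulative probability using CDF:
P(X ≤ 10) = F(10) = 0.699320

(d) Range probability:
P(8 ≤ X ≤ 10) = P(X ≤ 10) - P(X ≤ 7)
                   = F(10) - F(7)
                   = 0.699320 - 0.246327
                   = 0.452994

This means approximately 45.3% of outcomes fall in the interval [8, 10].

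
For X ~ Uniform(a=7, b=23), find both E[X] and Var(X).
E[X] = 15.0000, Var(X) = 21.3333

We have X ~ Uniform(a=7, b=23).

For a Uniform distribution with a=7, b=23:

Expected value:
E[X] = 15.0000

Variance:
Var(X) = 21.3333

Standard deviation:
σ = √Var(X) = 4.6188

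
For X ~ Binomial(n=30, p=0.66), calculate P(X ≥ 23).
0.148464

We have X ~ Binomial(n=30, p=0.66).

For discrete distributions, P(X ≥ 23) = 1 - P(X ≤ 22).

P(X ≤ 22) = 0.851536
P(X ≥ 23) = 1 - 0.851536 = 0.148464

So there's approximately a 14.8% chance that X is at least 23.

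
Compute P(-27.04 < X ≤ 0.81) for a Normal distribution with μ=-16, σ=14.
0.669888

We have X ~ Normal(μ=-16, σ=14).

To find P(-27.04 < X ≤ 0.81), we use:
P(-27.04 < X ≤ 0.81) = P(X ≤ 0.81) - P(X ≤ -27.04)
                 = F(0.81) - F(-27.04)
                 = 0.885069 - 0.215181
                 = 0.669888

So there's approximately a 67.0% chance that X falls in this range.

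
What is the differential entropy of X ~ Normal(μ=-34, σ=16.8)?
4.2403 nats

We have X ~ Normal(μ=-34, σ=16.8).

The differential entropy measures the uncertainty or information content of the distribution.

For a Normal distribution with μ=-34, σ=16.8:
h(X) = 4.2403 nats

(In bits, this would be 6.1175 bits.)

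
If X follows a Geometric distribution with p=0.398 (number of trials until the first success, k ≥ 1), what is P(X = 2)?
0.239596

We have X ~ Geometric(p=0.398) (number of trials until the first success, k ≥ 1).

For a Geometric distribution, the PMF gives us the probability of each outcome.

Using the PMF formula:
P(X = 2) = 0.239596

Rounded to 4 decimal places: 0.2396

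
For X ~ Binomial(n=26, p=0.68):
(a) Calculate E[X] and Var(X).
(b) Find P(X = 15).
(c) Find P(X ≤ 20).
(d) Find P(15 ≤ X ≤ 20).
(a) E[X] = 17.6800, Var(X) = 5.6576
(b) P(X = 15) = 0.085555
(c) P(X ≤ 20) = 0.884802
(d) P(15 ≤ X ≤ 20) = 0.791787

We have X ~ Binomial(n=26, p=0.68).

(a) Moments:
E[X] = 17.6800
Var(X) = 5.6576
σ = √Var(X) = 2.3786

(b) Point probability using PMF:
P(X = 15) = 0.085555

(c) Cumulative probability using CDF:
P(X ≤ 20) = F(20) = 0.884802

(d) Range probability:
P(15 ≤ X ≤ 20) = P(X ≤ 20) - P(X ≤ 14)
                   = F(20) - F(14)
                   = 0.884802 - 0.093015
                   = 0.791787

This means approximately 79.2% of outcomes fall in the interval [15, 20].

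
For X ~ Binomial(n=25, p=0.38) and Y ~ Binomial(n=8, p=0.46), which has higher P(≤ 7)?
Y has higher probability (P(Y ≤ 7) = 0.9980 > P(X ≤ 7) = 0.2068)

Compute P(≤ 7) for each distribution:

X ~ Binomial(n=25, p=0.38):
P(X ≤ 7) = 0.2068

Y ~ Binomial(n=8, p=0.46):
P(Y ≤ 7) = 0.9980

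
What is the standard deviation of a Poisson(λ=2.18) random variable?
1.4765

We have X ~ Poisson(λ=2.18).

For a Poisson distribution with λ=2.18:
σ = √Var(X) = 1.4765

The standard deviation is the square root of the variance.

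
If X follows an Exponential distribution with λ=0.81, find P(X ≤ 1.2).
0.621674

We have X ~ Exponential(λ=0.81).

The CDF gives us P(X ≤ k).

Using the CDF:
P(X ≤ 1.2) = 0.621674

This means there's approximately a 62.2% chance that X is at most 1.2.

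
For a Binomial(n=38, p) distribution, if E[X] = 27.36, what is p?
p = 0.72

For a Binomial(n, p) distribution:
E[X] = n × p

Given n = 38 and E[X] = 27.36:
27.36 = 38 × p
p = 27.36 / 38 = 0.72

Verification: Binomial(38, 0.72) has E[X] = 27.36 ✓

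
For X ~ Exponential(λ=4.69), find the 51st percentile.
0.1521

We have X ~ Exponential(λ=4.69).

We want to find x such that P(X ≤ x) = 0.51.

This is the 51st percentile, which means 51% of values fall below this point.

Using the inverse CDF (quantile function):
x = F⁻¹(0.51) = 0.1521

Verification: P(X ≤ 0.1521) = 0.51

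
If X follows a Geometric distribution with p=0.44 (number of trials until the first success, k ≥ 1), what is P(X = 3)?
0.137984

We have X ~ Geometric(p=0.44) (number of trials until the first success, k ≥ 1).

For a Geometric distribution, the PMF gives us the probability of each outcome.

Using the PMF formula:
P(X = 3) = 0.137984

Rounded to 4 decimal places: 0.1380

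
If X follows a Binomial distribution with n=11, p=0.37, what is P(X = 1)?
0.040087

We have X ~ Binomial(n=11, p=0.37).

For a Binomial distribution, the PMF gives us the probability of each outcome.

Using the PMF formula:
P(X = 1) = 0.040087

Rounded to 4 decimal places: 0.0401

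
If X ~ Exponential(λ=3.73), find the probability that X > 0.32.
0.303128

We have X ~ Exponential(λ=3.73).

P(X > 0.32) = 1 - P(X ≤ 0.32)
                = 1 - F(0.32)
                = 1 - 0.696872
                = 0.303128

So there's approximately a 30.3% chance that X exceeds 0.32.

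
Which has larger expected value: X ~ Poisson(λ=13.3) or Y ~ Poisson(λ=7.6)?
X has larger mean (13.3000 > 7.6000)

Compute the expected value for each distribution:

X ~ Poisson(λ=13.3):
E[X] = 13.3000

Y ~ Poisson(λ=7.6):
E[Y] = 7.6000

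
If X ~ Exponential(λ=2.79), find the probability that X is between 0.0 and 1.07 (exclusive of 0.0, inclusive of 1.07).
0.949476

We have X ~ Exponential(λ=2.79).

To find P(0.0 < X ≤ 1.07), we use:
P(0.0 < X ≤ 1.07) = P(X ≤ 1.07) - P(X ≤ 0.0)
                 = F(1.07) - F(0.0)
                 = 0.949476 - 0.000000
                 = 0.949476

So there's approximately a 94.9% chance that X falls in this range.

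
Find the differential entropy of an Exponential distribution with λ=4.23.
-0.4422 nats

We have X ~ Exponential(λ=4.23).

The differential entropy measures the uncertainty or information content of the distribution.

For an Exponential distribution with λ=4.23:
h(X) = -0.4422 nats

(In bits, this would be -0.6380 bits.)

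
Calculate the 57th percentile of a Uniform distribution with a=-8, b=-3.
-5.1500

We have X ~ Uniform(a=-8, b=-3).

We want to find x such that P(X ≤ x) = 0.57.

This is the 57th percentile, which means 57% of values fall below this point.

Using the inverse CDF (quantile function):
x = F⁻¹(0.57) = -5.1500

Verification: P(X ≤ -5.1500) = 0.57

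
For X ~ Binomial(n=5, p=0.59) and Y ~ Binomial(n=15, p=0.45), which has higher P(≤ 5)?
X has higher probability (P(X ≤ 5) = 1.0000 > P(Y ≤ 5) = 0.2608)

Compute P(≤ 5) for each distribution:

X ~ Binomial(n=5, p=0.59):
P(X ≤ 5) = 1.0000

Y ~ Binomial(n=15, p=0.45):
P(Y ≤ 5) = 0.2608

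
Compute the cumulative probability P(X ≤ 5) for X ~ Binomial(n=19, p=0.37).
0.237294

We have X ~ Binomial(n=19, p=0.37).

The CDF gives us P(X ≤ k).

Using the CDF:
P(X ≤ 5) = 0.237294

This means there's approximately a 23.7% chance that X is at most 5.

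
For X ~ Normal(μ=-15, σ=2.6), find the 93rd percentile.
-11.1629

We have X ~ Normal(μ=-15, σ=2.6).

We want to find x such that P(X ≤ x) = 0.93.

This is the 93rd percentile, which means 93% of values fall below this point.

Using the inverse CDF (quantile function):
x = F⁻¹(0.93) = -11.1629

Verification: P(X ≤ -11.1629) = 0.93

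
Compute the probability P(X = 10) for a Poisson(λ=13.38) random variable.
0.078332

We have X ~ Poisson(λ=13.38).

For a Poisson distribution, the PMF gives us the probability of each outcome.

Using the PMF formula:
P(X = 10) = 0.078332

Rounded to 4 decimal places: 0.0783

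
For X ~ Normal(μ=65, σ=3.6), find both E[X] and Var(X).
E[X] = 65.0000, Var(X) = 12.9600

We have X ~ Normal(μ=65, σ=3.6).

For a Normal distribution with μ=65, σ=3.6:

Expected value:
E[X] = 65.0000

Variance:
Var(X) = 12.9600

Standard deviation:
σ = √Var(X) = 3.6000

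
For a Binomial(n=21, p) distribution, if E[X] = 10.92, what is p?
p = 0.52

For a Binomial(n, p) distribution:
E[X] = n × p

Given n = 21 and E[X] = 10.92:
10.92 = 21 × p
p = 10.92 / 21 = 0.52

Verification: Binomial(21, 0.52) has E[X] = 10.92 ✓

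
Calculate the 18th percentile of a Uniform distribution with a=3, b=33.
8.4000

We have X ~ Uniform(a=3, b=33).

We want to find x such that P(X ≤ x) = 0.18.

This is the 18th percentile, which means 18% of values fall below this point.

Using the inverse CDF (quantile function):
x = F⁻¹(0.18) = 8.4000

Verification: P(X ≤ 8.4000) = 0.18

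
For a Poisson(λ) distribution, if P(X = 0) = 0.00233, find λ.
λ = 6.0619

For a Poisson(λ) distribution, the PMF at 0 is:
P(X = 0) = λ^0 e^(-λ) / 0! = e^(-λ)

Given P(X = 0) = 0.00233:
e^(-λ) = 0.00233
-λ = ln(0.00233)
λ = -ln(0.00233) = 6.0619

Verification: e^(-6.0619) = 0.00233 ✓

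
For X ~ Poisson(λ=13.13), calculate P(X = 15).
0.090195

We have X ~ Poisson(λ=13.13).

For a Poisson distribution, the PMF gives us the probability of each outcome.

Using the PMF formula:
P(X = 15) = 0.090195

Rounded to 4 decimal places: 0.0902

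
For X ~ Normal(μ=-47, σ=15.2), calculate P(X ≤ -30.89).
0.855398

We have X ~ Normal(μ=-47, σ=15.2).

The CDF gives us P(X ≤ k).

Using the CDF:
P(X ≤ -30.89) = 0.855398

This means there's approximately a 85.5% chance that X is at most -30.89.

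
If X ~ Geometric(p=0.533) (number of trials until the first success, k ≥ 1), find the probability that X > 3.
0.101848

We have X ~ Geometric(p=0.533) (number of trials until the first success, k ≥ 1).

P(X > 3) = 1 - P(X ≤ 3)
                = 1 - F(3)
                = 1 - 0.898152
                = 0.101848

So there's approximately a 10.2% chance that X exceeds 3.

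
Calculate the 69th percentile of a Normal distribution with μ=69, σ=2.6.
70.2892

We have X ~ Normal(μ=69, σ=2.6).

We want to find x such that P(X ≤ x) = 0.69.

This is the 69th percentile, which means 69% of values fall below this point.

Using the inverse CDF (quantile function):
x = F⁻¹(0.69) = 70.2892

Verification: P(X ≤ 70.2892) = 0.69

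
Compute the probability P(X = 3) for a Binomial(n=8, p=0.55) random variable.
0.171925

We have X ~ Binomial(n=8, p=0.55).

For a Binomial distribution, the PMF gives us the probability of each outcome.

Using the PMF formula:
P(X = 3) = 0.171925

Rounded to 4 decimal places: 0.1719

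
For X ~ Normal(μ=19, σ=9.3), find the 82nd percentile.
27.5129

We have X ~ Normal(μ=19, σ=9.3).

We want to find x such that P(X ≤ x) = 0.82.

This is the 82nd percentile, which means 82% of values fall below this point.

Using the inverse CDF (quantile function):
x = F⁻¹(0.82) = 27.5129

Verification: P(X ≤ 27.5129) = 0.82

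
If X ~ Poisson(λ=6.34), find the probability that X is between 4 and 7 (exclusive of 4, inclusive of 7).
0.453878

We have X ~ Poisson(λ=6.34).

To find P(4 < X ≤ 7), we use:
P(4 < X ≤ 7) = P(X ≤ 7) - P(X ≤ 4)
                 = F(7) - F(4)
                 = 0.695995 - 0.242118
                 = 0.453878

So there's approximately a 45.4% chance that X falls in this range.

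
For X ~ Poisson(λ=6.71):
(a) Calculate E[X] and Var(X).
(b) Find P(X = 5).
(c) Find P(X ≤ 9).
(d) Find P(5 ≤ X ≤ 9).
(a) E[X] = 6.7100, Var(X) = 6.7100
(b) P(X = 5) = 0.138139
(c) P(X ≤ 9) = 0.858645
(d) P(5 ≤ X ≤ 9) = 0.657518

We have X ~ Poisson(λ=6.71).

(a) Moments:
E[X] = 6.7100
Var(X) = 6.7100
σ = √Var(X) = 2.5904

(b) Point probability using PMF:
P(X = 5) = 0.138139

(c) Cumulative probability using CDF:
P(X ≤ 9) = F(9) = 0.858645

(d) Range probability:
P(5 ≤ X ≤ 9) = P(X ≤ 9) - P(X ≤ 4)
                   = F(9) - F(4)
                   = 0.858645 - 0.201128
                   = 0.657518

This means approximately 65.8% of outcomes fall in the interval [5, 9].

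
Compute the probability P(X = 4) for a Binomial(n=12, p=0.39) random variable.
0.219534

We have X ~ Binomial(n=12, p=0.39).

For a Binomial distribution, the PMF gives us the probability of each outcome.

Using the PMF formula:
P(X = 4) = 0.219534

Rounded to 4 decimal places: 0.2195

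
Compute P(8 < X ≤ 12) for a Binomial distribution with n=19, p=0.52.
0.623076

We have X ~ Binomial(n=19, p=0.52).

To find P(8 < X ≤ 12), we use:
P(8 < X ≤ 12) = P(X ≤ 12) - P(X ≤ 8)
                 = F(12) - F(8)
                 = 0.886205 - 0.263129
                 = 0.623076

So there's approximately a 62.3% chance that X falls in this range.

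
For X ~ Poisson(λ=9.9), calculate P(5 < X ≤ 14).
0.850680

We have X ~ Poisson(λ=9.9).

To find P(5 < X ≤ 14), we use:
P(5 < X ≤ 14) = P(X ≤ 14) - P(X ≤ 5)
                 = F(14) - F(5)
                 = 0.921645 - 0.070965
                 = 0.850680

So there's approximately a 85.1% chance that X falls in this range.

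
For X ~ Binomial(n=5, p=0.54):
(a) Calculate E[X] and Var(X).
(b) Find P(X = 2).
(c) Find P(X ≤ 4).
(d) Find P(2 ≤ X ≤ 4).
(a) E[X] = 2.7000, Var(X) = 1.2420
(b) P(X = 2) = 0.283832
(c) P(X ≤ 4) = 0.954083
(d) P(2 ≤ X ≤ 4) = 0.812596

We have X ~ Binomial(n=5, p=0.54).

(a) Moments:
E[X] = 2.7000
Var(X) = 1.2420
σ = √Var(X) = 1.1145

(b) Point probability using PMF:
P(X = 2) = 0.283832

(c) Cumulative probability using CDF:
P(X ≤ 4) = F(4) = 0.954083

(d) Range probability:
P(2 ≤ X ≤ 4) = P(X ≤ 4) - P(X ≤ 1)
                   = F(4) - F(1)
                   = 0.954083 - 0.141488
                   = 0.812596

This means approximately 81.3% of outcomes fall in the interval [2, 4].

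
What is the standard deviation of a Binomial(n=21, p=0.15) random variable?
1.6363

We have X ~ Binomial(n=21, p=0.15).

For a Binomial distribution with n=21, p=0.15:
σ = √Var(X) = 1.6363

The standard deviation is the square root of the variance.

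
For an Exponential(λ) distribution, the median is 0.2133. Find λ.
λ = 3.2496

For X ~ Exponential(λ), the CDF is F(x) = 1 - e^(-λx).
The median m satisfies F(m) = 0.5:
1 - e^(-λm) = 0.5
e^(-λm) = 0.5
λm = ln(2)
m = ln(2) / λ

Given m = 0.2133:
λ = ln(2) / 0.2133 = 0.693147 / 0.2133 = 3.2496

Verification: ln(2) / 3.2496 = 0.2133 ✓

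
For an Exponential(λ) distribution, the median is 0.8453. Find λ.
λ = 0.8200

For X ~ Exponential(λ), the CDF is F(x) = 1 - e^(-λx).
The median m satisfies F(m) = 0.5:
1 - e^(-λm) = 0.5
e^(-λm) = 0.5
λm = ln(2)
m = ln(2) / λ

Given m = 0.8453:
λ = ln(2) / 0.8453 = 0.693147 / 0.8453 = 0.8200

Verification: ln(2) / 0.8200 = 0.8453 ✓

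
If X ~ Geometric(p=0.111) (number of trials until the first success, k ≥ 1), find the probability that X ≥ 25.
0.059380

We have X ~ Geometric(p=0.111) (number of trials until the first success, k ≥ 1).

For discrete distributions, P(X ≥ 25) = 1 - P(X ≤ 24).

P(X ≤ 24) = 0.940620
P(X ≥ 25) = 1 - 0.940620 = 0.059380

So there's approximately a 5.9% chance that X is at least 25.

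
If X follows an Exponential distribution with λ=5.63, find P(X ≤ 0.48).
0.932956

We have X ~ Exponential(λ=5.63).

The CDF gives us P(X ≤ k).

Using the CDF:
P(X ≤ 0.48) = 0.932956

This means there's approximately a 93.3% chance that X is at most 0.48.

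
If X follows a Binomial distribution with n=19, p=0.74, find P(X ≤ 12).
0.203218

We have X ~ Binomial(n=19, p=0.74).

The CDF gives us P(X ≤ k).

Using the CDF:
P(X ≤ 12) = 0.203218

This means there's approximately a 20.3% chance that X is at most 12.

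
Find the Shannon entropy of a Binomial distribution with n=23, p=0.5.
2.2934 nats

We have X ~ Binomial(n=23, p=0.5).

The Shannon entropy measures the uncertainty or information content of the distribution.

For a Binomial distribution with n=23, p=0.5:
H(X) = 2.2934 nats

(In bits, this would be 3.3086 bits.)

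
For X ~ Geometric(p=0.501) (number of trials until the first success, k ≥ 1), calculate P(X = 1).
0.501000

We have X ~ Geometric(p=0.501) (number of trials until the first success, k ≥ 1).

For a Geometric distribution, the PMF gives us the probability of each outcome.

Using the PMF formula:
P(X = 1) = 0.501000

Rounded to 4 decimal places: 0.5010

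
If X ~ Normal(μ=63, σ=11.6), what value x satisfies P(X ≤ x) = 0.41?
60.3605

We have X ~ Normal(μ=63, σ=11.6).

We want to find x such that P(X ≤ x) = 0.41.

This is the 41st percentile, which means 41% of values fall below this point.

Using the inverse CDF (quantile function):
x = F⁻¹(0.41) = 60.3605

Verification: P(X ≤ 60.3605) = 0.41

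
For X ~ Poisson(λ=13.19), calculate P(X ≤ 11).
0.334170

We have X ~ Poisson(λ=13.19).

The CDF gives us P(X ≤ k).

Using the CDF:
P(X ≤ 11) = 0.334170

This means there's approximately a 33.4% chance that X is at most 11.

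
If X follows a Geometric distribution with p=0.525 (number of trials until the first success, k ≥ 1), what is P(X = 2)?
0.249375

We have X ~ Geometric(p=0.525) (number of trials until the first success, k ≥ 1).

For a Geometric distribution, the PMF gives us the probability of each outcome.

Using the PMF formula:
P(X = 2) = 0.249375

Rounded to 4 decimal places: 0.2494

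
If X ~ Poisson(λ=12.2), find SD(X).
3.4928

We have X ~ Poisson(λ=12.2).

For a Poisson distribution with λ=12.2:
σ = √Var(X) = 3.4928

The standard deviation is the square root of the variance.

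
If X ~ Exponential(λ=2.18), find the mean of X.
0.4587

We have X ~ Exponential(λ=2.18).

For an Exponential distribution with λ=2.18:
E[X] = 0.4587

This is the expected (average) value of X.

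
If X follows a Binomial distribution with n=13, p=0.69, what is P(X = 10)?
0.208421

We have X ~ Binomial(n=13, p=0.69).

For a Binomial distribution, the PMF gives us the probability of each outcome.

Using the PMF formula:
P(X = 10) = 0.208421

Rounded to 4 decimal places: 0.2084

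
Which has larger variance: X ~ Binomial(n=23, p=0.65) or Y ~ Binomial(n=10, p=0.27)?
X has larger variance (5.2325 > 1.9710)

Compute the variance for each distribution:

X ~ Binomial(n=23, p=0.65):
Var(X) = 5.2325

Y ~ Binomial(n=10, p=0.27):
Var(Y) = 1.9710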